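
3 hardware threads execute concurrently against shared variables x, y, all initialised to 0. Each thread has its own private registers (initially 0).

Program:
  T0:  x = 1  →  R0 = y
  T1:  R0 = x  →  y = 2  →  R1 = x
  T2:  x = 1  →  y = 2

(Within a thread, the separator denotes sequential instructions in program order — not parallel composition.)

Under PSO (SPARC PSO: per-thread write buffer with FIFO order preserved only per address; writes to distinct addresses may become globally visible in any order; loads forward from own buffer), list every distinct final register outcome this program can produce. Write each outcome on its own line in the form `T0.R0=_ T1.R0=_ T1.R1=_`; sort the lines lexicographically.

outcome vector order: (T0.R0,T1.R0,T1.R1)
|PSO outcomes| = 6

T0.R0=0 T1.R0=0 T1.R1=0
T0.R0=0 T1.R0=0 T1.R1=1
T0.R0=0 T1.R0=1 T1.R1=1
T0.R0=2 T1.R0=0 T1.R1=0
T0.R0=2 T1.R0=0 T1.R1=1
T0.R0=2 T1.R0=1 T1.R1=1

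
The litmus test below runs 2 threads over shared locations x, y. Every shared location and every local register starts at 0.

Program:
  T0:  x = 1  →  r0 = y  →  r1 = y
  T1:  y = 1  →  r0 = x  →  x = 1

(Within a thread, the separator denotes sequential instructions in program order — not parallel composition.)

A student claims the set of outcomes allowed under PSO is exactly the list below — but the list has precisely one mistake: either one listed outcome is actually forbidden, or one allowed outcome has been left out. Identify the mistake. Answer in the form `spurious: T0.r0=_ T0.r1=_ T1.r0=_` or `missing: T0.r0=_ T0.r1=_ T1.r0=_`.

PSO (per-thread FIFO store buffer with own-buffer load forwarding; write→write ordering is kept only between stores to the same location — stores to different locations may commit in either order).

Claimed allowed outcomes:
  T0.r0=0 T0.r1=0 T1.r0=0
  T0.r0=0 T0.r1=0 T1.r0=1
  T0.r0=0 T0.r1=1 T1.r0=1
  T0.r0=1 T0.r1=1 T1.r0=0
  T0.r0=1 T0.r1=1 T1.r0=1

outcome vector order: (T0.r0,T0.r1,T1.r0)
[PSO] allowed = {(0,0,0), (0,0,1), (0,1,0), (0,1,1), (1,1,0), (1,1,1)}
PSO∖claimed = {(0,1,0)}

missing: T0.r0=0 T0.r1=1 T1.r0=0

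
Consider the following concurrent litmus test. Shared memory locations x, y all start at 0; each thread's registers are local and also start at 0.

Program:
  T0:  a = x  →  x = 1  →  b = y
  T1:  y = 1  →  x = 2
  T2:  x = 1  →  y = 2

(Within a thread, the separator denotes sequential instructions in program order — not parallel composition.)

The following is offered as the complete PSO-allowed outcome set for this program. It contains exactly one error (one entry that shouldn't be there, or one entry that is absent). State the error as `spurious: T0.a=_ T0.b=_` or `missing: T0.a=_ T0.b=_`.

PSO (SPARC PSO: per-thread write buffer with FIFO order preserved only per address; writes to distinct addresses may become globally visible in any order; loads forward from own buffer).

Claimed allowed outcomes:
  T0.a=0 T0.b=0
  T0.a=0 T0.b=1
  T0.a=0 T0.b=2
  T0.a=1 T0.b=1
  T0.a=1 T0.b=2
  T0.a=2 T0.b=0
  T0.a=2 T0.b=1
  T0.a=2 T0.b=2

outcome vector order: (T0.a,T0.b)
PSO: 9 outcomes — {0/0; 0/1; 0/2; 1/0; 1/1; 1/2; 2/0; 2/1; 2/2}
PSO∖claimed = {1/0}

missing: T0.a=1 T0.b=0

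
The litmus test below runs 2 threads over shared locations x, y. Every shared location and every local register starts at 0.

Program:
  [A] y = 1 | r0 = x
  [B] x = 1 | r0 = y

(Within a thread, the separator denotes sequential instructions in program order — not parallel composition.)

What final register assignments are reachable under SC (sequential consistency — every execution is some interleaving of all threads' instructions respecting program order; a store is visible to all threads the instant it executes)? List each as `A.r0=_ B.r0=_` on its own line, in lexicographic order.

outcome vector order: (A.r0,B.r0)
|SC outcomes| = 3

A.r0=0 B.r0=1
A.r0=1 B.r0=0
A.r0=1 B.r0=1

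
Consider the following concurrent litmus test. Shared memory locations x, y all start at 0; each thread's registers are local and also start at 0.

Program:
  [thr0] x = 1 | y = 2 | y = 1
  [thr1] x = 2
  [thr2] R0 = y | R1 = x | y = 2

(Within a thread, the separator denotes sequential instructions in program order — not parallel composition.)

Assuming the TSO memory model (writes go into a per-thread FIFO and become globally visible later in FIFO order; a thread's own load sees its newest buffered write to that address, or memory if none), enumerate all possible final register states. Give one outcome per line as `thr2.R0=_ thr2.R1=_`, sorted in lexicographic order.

thr2.R0=0 thr2.R1=0
thr2.R0=0 thr2.R1=1
thr2.R0=0 thr2.R1=2
thr2.R0=1 thr2.R1=1
thr2.R0=1 thr2.R1=2
thr2.R0=2 thr2.R1=1
thr2.R0=2 thr2.R1=2

outcome vector order: (thr2.R0,thr2.R1)
|TSO outcomes| = 7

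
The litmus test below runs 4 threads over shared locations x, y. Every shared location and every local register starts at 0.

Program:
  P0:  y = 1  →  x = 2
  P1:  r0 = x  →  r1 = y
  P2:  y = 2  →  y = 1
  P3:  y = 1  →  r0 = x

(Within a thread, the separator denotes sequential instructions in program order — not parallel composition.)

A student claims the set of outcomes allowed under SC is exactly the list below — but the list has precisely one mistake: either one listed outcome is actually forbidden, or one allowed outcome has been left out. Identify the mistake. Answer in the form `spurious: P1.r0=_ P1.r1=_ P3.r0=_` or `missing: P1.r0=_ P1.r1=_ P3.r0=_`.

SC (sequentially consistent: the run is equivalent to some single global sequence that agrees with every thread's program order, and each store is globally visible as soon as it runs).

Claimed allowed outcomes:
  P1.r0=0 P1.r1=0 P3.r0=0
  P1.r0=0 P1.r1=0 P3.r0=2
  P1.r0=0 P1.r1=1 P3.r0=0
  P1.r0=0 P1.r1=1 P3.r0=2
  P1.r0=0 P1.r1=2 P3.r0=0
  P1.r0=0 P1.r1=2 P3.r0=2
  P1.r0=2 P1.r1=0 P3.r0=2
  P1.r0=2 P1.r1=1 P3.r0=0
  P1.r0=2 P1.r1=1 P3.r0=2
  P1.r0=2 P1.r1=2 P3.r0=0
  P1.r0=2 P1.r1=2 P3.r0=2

outcome vector order: (P1.r0,P1.r1,P3.r0)
[SC] allowed = {<0 0 0>; <0 0 2>; <0 1 0>; <0 1 2>; <0 2 0>; <0 2 2>; <2 1 0>; <2 1 2>; <2 2 0>; <2 2 2>}
claimed∖SC = {<2 0 2>}

spurious: P1.r0=2 P1.r1=0 P3.r0=2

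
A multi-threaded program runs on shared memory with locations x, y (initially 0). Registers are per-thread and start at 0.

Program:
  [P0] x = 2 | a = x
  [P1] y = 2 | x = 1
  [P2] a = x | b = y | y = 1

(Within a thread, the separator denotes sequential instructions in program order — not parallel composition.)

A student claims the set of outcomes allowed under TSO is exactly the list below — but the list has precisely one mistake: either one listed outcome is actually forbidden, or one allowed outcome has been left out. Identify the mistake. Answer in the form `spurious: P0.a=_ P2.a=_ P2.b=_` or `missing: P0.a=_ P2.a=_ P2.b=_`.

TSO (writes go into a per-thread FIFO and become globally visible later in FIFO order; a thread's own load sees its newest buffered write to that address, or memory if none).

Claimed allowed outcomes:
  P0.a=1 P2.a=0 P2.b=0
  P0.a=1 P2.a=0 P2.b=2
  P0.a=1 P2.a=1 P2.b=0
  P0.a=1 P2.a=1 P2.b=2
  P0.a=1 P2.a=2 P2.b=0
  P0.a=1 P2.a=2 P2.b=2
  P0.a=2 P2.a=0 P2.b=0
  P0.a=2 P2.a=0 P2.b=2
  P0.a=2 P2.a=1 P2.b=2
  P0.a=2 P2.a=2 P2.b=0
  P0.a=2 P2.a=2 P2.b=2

spurious: P0.a=1 P2.a=1 P2.b=0

outcome vector order: (P0.a,P2.a,P2.b)
TSO (10): 1/0/0, 1/0/2, 1/1/2, 1/2/0, 1/2/2, 2/0/0, 2/0/2, 2/1/2, 2/2/0, 2/2/2
claimed∖TSO = {1/1/0}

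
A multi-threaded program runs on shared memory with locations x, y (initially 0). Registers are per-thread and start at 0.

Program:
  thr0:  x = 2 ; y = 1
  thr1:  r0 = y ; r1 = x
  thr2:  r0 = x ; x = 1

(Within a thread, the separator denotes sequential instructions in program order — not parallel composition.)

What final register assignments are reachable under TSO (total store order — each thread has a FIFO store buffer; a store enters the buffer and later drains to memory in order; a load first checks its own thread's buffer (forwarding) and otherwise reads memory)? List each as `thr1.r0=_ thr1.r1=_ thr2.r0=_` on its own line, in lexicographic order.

thr1.r0=0 thr1.r1=0 thr2.r0=0
thr1.r0=0 thr1.r1=0 thr2.r0=2
thr1.r0=0 thr1.r1=1 thr2.r0=0
thr1.r0=0 thr1.r1=1 thr2.r0=2
thr1.r0=0 thr1.r1=2 thr2.r0=0
thr1.r0=0 thr1.r1=2 thr2.r0=2
thr1.r0=1 thr1.r1=1 thr2.r0=0
thr1.r0=1 thr1.r1=1 thr2.r0=2
thr1.r0=1 thr1.r1=2 thr2.r0=0
thr1.r0=1 thr1.r1=2 thr2.r0=2

outcome vector order: (thr1.r0,thr1.r1,thr2.r0)
|TSO outcomes| = 10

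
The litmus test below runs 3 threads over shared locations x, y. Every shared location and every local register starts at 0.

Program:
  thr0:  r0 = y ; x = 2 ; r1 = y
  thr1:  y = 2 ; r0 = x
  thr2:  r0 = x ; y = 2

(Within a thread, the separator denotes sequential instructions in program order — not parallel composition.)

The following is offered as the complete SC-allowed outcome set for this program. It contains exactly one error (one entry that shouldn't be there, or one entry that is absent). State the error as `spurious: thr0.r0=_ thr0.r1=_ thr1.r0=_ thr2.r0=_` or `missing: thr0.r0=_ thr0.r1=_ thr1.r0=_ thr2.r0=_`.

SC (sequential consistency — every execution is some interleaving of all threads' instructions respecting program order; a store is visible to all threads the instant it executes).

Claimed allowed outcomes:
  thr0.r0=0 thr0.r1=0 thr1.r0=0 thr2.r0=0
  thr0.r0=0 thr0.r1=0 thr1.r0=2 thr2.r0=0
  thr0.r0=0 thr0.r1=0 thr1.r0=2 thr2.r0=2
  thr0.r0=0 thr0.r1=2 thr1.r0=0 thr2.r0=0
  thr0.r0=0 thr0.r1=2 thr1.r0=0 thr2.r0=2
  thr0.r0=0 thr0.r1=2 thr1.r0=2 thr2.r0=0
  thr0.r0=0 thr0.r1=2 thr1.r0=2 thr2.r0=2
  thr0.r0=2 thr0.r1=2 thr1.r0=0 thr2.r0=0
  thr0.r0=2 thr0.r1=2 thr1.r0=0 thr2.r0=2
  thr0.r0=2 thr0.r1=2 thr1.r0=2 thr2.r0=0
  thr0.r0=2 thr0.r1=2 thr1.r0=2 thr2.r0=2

spurious: thr0.r0=0 thr0.r1=0 thr1.r0=0 thr2.r0=0

outcome vector order: (thr0.r0,thr0.r1,thr1.r0,thr2.r0)
under SC → 0020; 0022; 0200; 0202; 0220; 0222; 2200; 2202; 2220; 2222
claimed∖SC = {0000}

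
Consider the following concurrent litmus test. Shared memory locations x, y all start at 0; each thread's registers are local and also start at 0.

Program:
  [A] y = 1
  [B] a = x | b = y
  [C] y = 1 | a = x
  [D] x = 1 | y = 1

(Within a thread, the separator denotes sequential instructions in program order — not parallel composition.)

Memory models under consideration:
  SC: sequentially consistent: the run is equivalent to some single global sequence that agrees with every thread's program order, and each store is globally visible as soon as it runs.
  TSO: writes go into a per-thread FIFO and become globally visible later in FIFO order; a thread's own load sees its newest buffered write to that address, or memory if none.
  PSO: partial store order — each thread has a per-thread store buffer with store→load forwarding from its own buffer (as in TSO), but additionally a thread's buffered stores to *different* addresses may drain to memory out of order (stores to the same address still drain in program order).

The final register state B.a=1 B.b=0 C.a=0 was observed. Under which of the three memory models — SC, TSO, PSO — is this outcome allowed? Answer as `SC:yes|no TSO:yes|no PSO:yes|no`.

outcome vector order: (B.a,B.b,C.a)
under SC → 0/0/0 0/0/1 0/1/0 0/1/1 1/0/1 1/1/0 1/1/1
under TSO → 0/0/0 0/0/1 0/1/0 0/1/1 1/0/0 1/0/1 1/1/0 1/1/1
under PSO → 0/0/0 0/0/1 0/1/0 0/1/1 1/0/0 1/0/1 1/1/0 1/1/1
target 1/0/0 ∈ {TSO,PSO}

SC:no TSO:yes PSO:yes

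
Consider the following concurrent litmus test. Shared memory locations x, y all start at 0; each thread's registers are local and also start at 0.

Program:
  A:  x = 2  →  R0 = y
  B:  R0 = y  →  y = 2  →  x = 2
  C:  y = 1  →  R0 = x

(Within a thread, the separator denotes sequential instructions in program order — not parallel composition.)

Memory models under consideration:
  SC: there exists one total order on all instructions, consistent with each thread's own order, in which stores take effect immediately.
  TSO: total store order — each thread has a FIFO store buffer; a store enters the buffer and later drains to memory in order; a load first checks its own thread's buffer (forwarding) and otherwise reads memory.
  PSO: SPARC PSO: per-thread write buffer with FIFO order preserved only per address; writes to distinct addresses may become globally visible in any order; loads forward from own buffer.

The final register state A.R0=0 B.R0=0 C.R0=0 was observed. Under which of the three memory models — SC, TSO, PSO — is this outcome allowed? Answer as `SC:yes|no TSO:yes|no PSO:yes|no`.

SC:no TSO:yes PSO:yes

outcome vector order: (A.R0,B.R0,C.R0)
SC (10): <0 0 2>; <0 1 2>; <1 0 0>; <1 0 2>; <1 1 0>; <1 1 2>; <2 0 0>; <2 0 2>; <2 1 0>; <2 1 2>
TSO (12): <0 0 0>; <0 0 2>; <0 1 0>; <0 1 2>; <1 0 0>; <1 0 2>; <1 1 0>; <1 1 2>; <2 0 0>; <2 0 2>; <2 1 0>; <2 1 2>
PSO (12): <0 0 0>; <0 0 2>; <0 1 0>; <0 1 2>; <1 0 0>; <1 0 2>; <1 1 0>; <1 1 2>; <2 0 0>; <2 0 2>; <2 1 0>; <2 1 2>
target <0 0 0> ∈ {TSO,PSO}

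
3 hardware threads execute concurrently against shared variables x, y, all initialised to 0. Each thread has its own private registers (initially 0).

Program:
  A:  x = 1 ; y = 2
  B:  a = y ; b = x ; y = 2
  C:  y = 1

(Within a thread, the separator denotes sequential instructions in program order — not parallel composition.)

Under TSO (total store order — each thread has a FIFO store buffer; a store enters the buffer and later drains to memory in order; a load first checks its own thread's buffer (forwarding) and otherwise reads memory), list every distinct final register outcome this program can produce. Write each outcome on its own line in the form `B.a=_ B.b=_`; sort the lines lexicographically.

B.a=0 B.b=0
B.a=0 B.b=1
B.a=1 B.b=0
B.a=1 B.b=1
B.a=2 B.b=1

outcome vector order: (B.a,B.b)
|TSO outcomes| = 5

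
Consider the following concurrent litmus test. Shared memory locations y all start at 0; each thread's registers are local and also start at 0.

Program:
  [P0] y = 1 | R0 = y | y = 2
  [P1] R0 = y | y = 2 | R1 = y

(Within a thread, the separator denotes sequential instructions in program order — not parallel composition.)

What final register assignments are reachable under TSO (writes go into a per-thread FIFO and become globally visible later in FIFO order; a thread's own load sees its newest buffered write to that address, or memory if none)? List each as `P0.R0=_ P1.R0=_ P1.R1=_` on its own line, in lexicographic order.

P0.R0=1 P1.R0=0 P1.R1=1
P0.R0=1 P1.R0=0 P1.R1=2
P0.R0=1 P1.R0=1 P1.R1=2
P0.R0=1 P1.R0=2 P1.R1=2
P0.R0=2 P1.R0=0 P1.R1=2
P0.R0=2 P1.R0=1 P1.R1=2

outcome vector order: (P0.R0,P1.R0,P1.R1)
|TSO outcomes| = 6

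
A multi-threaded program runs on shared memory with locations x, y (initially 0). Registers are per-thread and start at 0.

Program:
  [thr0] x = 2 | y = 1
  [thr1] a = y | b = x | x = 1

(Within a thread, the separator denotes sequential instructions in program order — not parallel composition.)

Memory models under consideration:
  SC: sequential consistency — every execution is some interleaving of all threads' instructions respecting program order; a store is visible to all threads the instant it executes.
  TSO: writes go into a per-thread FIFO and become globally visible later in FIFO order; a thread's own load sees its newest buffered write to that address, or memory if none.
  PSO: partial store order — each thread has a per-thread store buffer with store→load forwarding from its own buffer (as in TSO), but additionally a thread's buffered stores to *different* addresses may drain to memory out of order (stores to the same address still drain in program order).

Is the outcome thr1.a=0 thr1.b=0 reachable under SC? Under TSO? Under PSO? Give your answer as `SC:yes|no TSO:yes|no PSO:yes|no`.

outcome vector order: (thr1.a,thr1.b)
under SC → 00; 02; 12
under TSO → 00; 02; 12
under PSO → 00; 02; 10; 12
target 00 ∈ {SC,TSO,PSO}

SC:yes TSO:yes PSO:yes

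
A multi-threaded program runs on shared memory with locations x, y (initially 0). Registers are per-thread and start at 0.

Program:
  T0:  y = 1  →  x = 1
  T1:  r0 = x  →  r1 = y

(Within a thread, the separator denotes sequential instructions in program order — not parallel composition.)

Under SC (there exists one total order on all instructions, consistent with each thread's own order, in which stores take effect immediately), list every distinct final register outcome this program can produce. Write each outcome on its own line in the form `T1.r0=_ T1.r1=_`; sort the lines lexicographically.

outcome vector order: (T1.r0,T1.r1)
|SC outcomes| = 3

T1.r0=0 T1.r1=0
T1.r0=0 T1.r1=1
T1.r0=1 T1.r1=1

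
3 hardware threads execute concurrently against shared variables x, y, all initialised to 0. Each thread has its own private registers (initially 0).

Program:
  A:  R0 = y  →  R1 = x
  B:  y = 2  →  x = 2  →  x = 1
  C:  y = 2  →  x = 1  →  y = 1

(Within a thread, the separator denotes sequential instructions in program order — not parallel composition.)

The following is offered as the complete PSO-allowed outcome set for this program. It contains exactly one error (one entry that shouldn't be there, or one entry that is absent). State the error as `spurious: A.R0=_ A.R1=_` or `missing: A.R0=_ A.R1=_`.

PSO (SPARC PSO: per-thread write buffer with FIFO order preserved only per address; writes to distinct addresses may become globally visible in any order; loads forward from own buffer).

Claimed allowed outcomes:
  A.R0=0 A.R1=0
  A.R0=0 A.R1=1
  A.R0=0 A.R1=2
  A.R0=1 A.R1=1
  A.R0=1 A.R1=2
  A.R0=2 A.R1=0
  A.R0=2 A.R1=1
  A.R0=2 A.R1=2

missing: A.R0=1 A.R1=0

outcome vector order: (A.R0,A.R1)
PSO: 9 outcomes — {00, 01, 02, 10, 11, 12, 20, 21, 22}
PSO∖claimed = {10}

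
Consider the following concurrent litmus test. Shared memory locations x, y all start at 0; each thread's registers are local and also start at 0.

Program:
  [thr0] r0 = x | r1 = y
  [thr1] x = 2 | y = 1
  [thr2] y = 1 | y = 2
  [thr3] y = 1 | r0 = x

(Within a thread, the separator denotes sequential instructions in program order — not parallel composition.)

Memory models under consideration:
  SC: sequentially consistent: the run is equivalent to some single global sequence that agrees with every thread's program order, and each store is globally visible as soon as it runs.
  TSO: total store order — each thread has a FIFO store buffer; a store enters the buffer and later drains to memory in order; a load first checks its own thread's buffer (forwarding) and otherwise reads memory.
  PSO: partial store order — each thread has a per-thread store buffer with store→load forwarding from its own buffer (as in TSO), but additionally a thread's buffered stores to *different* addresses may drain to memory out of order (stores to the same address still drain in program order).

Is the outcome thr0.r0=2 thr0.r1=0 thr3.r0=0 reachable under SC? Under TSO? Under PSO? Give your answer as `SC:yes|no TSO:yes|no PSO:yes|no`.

SC:no TSO:yes PSO:yes

outcome vector order: (thr0.r0,thr0.r1,thr3.r0)
SC (11): 000, 002, 010, 012, 020, 022, 202, 210, 212, 220, 222
TSO (12): 000, 002, 010, 012, 020, 022, 200, 202, 210, 212, 220, 222
PSO (12): 000, 002, 010, 012, 020, 022, 200, 202, 210, 212, 220, 222
target 200 ∈ {TSO,PSO}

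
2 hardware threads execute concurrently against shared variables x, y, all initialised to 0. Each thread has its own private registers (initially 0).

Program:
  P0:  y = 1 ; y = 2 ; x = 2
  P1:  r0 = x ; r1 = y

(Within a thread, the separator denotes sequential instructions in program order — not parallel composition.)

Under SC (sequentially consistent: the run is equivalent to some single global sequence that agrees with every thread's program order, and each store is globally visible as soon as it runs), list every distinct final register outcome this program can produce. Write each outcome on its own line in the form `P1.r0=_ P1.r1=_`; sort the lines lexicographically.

P1.r0=0 P1.r1=0
P1.r0=0 P1.r1=1
P1.r0=0 P1.r1=2
P1.r0=2 P1.r1=2

outcome vector order: (P1.r0,P1.r1)
|SC outcomes| = 4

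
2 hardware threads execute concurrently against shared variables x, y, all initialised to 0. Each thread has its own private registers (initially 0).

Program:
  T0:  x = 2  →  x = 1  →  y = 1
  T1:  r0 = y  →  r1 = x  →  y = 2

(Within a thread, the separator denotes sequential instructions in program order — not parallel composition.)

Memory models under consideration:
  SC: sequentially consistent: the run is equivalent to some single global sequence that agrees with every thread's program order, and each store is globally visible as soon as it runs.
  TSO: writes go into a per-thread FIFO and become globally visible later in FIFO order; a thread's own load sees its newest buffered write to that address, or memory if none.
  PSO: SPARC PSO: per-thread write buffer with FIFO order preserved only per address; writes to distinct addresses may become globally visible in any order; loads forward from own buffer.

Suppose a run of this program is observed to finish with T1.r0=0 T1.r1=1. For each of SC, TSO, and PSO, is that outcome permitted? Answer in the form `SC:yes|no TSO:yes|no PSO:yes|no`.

SC:yes TSO:yes PSO:yes

outcome vector order: (T1.r0,T1.r1)
SC: 4 outcomes — {<0 0>; <0 1>; <0 2>; <1 1>}
TSO: 4 outcomes — {<0 0>; <0 1>; <0 2>; <1 1>}
PSO: 6 outcomes — {<0 0>; <0 1>; <0 2>; <1 0>; <1 1>; <1 2>}
target <0 1> ∈ {SC,TSO,PSO}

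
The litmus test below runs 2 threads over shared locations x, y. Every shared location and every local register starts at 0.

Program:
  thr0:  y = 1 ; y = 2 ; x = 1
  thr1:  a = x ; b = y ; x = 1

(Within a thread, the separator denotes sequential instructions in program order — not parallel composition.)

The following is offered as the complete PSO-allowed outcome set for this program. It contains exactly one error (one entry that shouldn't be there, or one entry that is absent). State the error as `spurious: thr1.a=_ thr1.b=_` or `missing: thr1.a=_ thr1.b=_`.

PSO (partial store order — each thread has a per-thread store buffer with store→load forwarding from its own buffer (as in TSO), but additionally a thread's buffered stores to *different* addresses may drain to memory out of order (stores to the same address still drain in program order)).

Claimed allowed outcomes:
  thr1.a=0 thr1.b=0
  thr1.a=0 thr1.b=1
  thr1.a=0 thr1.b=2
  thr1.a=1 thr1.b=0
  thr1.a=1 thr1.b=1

missing: thr1.a=1 thr1.b=2

outcome vector order: (thr1.a,thr1.b)
under PSO → (0,0); (0,1); (0,2); (1,0); (1,1); (1,2)
PSO∖claimed = {(1,2)}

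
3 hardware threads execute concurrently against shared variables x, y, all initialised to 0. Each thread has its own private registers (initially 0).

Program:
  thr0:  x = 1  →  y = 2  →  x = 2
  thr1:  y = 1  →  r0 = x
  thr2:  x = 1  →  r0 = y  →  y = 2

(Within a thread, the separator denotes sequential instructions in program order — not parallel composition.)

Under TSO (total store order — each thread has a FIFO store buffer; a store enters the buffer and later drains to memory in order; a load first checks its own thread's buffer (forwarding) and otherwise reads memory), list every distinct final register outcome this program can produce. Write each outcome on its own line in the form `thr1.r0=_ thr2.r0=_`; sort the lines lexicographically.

outcome vector order: (thr1.r0,thr2.r0)
|TSO outcomes| = 9

thr1.r0=0 thr2.r0=0
thr1.r0=0 thr2.r0=1
thr1.r0=0 thr2.r0=2
thr1.r0=1 thr2.r0=0
thr1.r0=1 thr2.r0=1
thr1.r0=1 thr2.r0=2
thr1.r0=2 thr2.r0=0
thr1.r0=2 thr2.r0=1
thr1.r0=2 thr2.r0=2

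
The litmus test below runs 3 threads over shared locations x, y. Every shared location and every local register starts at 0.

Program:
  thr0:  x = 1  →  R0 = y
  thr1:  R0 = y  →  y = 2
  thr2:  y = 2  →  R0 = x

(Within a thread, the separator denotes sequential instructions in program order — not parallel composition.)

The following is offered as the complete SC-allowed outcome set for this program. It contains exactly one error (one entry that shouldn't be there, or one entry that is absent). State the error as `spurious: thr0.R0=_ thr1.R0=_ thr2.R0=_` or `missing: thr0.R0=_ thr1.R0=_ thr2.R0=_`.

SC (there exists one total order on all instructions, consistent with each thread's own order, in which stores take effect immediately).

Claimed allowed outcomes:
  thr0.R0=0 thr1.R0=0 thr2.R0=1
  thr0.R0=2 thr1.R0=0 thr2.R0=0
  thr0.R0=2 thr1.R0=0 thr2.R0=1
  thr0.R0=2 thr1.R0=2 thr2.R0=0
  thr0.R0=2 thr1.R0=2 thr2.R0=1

outcome vector order: (thr0.R0,thr1.R0,thr2.R0)
SC: 6 outcomes — {<0 0 1>; <0 2 1>; <2 0 0>; <2 0 1>; <2 2 0>; <2 2 1>}
SC∖claimed = {<0 2 1>}

missing: thr0.R0=0 thr1.R0=2 thr2.R0=1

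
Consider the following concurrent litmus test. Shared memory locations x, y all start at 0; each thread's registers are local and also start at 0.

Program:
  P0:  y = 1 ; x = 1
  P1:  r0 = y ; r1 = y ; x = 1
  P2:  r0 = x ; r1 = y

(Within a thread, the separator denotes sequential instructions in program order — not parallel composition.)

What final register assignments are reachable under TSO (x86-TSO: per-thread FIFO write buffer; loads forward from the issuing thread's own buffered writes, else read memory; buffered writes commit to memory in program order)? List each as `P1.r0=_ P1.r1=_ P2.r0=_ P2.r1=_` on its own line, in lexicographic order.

P1.r0=0 P1.r1=0 P2.r0=0 P2.r1=0
P1.r0=0 P1.r1=0 P2.r0=0 P2.r1=1
P1.r0=0 P1.r1=0 P2.r0=1 P2.r1=0
P1.r0=0 P1.r1=0 P2.r0=1 P2.r1=1
P1.r0=0 P1.r1=1 P2.r0=0 P2.r1=0
P1.r0=0 P1.r1=1 P2.r0=0 P2.r1=1
P1.r0=0 P1.r1=1 P2.r0=1 P2.r1=1
P1.r0=1 P1.r1=1 P2.r0=0 P2.r1=0
P1.r0=1 P1.r1=1 P2.r0=0 P2.r1=1
P1.r0=1 P1.r1=1 P2.r0=1 P2.r1=1

outcome vector order: (P1.r0,P1.r1,P2.r0,P2.r1)
|TSO outcomes| = 10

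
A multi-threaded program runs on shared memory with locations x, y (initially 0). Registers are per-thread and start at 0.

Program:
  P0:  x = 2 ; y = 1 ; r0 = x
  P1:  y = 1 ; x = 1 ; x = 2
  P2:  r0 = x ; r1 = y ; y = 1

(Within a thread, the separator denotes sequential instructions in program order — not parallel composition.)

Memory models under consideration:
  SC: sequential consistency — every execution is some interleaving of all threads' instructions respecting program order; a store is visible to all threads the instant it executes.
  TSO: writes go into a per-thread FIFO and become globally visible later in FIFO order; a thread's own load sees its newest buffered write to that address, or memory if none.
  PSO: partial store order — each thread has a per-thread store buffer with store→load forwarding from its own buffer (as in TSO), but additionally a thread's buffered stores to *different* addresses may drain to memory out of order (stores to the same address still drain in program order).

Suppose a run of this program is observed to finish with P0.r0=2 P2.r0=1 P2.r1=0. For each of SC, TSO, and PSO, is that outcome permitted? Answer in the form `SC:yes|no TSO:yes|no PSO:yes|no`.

outcome vector order: (P0.r0,P2.r0,P2.r1)
SC (10): <1 0 0> <1 0 1> <1 1 1> <1 2 0> <1 2 1> <2 0 0> <2 0 1> <2 1 1> <2 2 0> <2 2 1>
TSO (10): <1 0 0> <1 0 1> <1 1 1> <1 2 0> <1 2 1> <2 0 0> <2 0 1> <2 1 1> <2 2 0> <2 2 1>
PSO (12): <1 0 0> <1 0 1> <1 1 0> <1 1 1> <1 2 0> <1 2 1> <2 0 0> <2 0 1> <2 1 0> <2 1 1> <2 2 0> <2 2 1>
target <2 1 0> ∈ {PSO}

SC:no TSO:no PSO:yes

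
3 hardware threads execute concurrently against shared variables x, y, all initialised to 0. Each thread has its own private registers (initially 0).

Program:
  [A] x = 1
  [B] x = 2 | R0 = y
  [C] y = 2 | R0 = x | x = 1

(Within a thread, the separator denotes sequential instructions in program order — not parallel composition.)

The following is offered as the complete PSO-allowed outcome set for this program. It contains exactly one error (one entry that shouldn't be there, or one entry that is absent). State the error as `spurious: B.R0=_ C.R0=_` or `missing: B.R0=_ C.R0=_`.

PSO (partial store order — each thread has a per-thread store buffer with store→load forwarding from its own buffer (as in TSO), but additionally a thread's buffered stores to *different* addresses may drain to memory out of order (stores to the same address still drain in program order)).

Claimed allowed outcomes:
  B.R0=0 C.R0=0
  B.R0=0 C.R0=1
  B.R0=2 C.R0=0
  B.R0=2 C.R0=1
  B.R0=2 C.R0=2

missing: B.R0=0 C.R0=2

outcome vector order: (B.R0,C.R0)
[PSO] allowed = {<0 0>; <0 1>; <0 2>; <2 0>; <2 1>; <2 2>}
PSO∖claimed = {<0 2>}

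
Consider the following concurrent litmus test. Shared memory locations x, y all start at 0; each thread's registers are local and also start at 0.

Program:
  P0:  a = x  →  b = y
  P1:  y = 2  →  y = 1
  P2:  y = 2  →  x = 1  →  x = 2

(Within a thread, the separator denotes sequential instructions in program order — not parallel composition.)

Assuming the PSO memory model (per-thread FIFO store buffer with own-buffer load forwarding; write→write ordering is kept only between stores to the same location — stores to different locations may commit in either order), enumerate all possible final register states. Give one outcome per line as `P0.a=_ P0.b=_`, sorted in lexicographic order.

P0.a=0 P0.b=0
P0.a=0 P0.b=1
P0.a=0 P0.b=2
P0.a=1 P0.b=0
P0.a=1 P0.b=1
P0.a=1 P0.b=2
P0.a=2 P0.b=0
P0.a=2 P0.b=1
P0.a=2 P0.b=2

outcome vector order: (P0.a,P0.b)
|PSO outcomes| = 9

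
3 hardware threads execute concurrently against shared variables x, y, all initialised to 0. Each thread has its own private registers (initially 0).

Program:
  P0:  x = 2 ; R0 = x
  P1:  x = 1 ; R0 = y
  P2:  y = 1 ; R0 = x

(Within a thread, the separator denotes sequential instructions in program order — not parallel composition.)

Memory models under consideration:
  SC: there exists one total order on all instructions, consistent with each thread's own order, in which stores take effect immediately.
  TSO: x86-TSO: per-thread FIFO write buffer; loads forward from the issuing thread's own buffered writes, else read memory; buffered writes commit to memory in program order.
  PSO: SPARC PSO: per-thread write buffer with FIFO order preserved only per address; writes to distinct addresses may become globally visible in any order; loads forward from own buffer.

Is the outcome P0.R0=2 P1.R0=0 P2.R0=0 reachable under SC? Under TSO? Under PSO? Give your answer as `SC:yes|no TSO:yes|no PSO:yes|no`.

outcome vector order: (P0.R0,P1.R0,P2.R0)
[SC] allowed = {101; 110; 111; 112; 201; 202; 210; 211; 212}
[TSO] allowed = {100; 101; 102; 110; 111; 112; 200; 201; 202; 210; 211; 212}
[PSO] allowed = {100; 101; 102; 110; 111; 112; 200; 201; 202; 210; 211; 212}
target 200 ∈ {TSO,PSO}

SC:no TSO:yes PSO:yes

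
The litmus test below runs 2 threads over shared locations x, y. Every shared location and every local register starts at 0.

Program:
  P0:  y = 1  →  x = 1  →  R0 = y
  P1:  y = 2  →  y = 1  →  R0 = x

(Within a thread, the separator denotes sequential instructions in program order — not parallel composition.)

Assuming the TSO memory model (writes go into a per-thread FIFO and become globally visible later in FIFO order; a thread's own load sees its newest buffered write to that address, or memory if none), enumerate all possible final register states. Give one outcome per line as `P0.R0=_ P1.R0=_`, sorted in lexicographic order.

outcome vector order: (P0.R0,P1.R0)
|TSO outcomes| = 4

P0.R0=1 P1.R0=0
P0.R0=1 P1.R0=1
P0.R0=2 P1.R0=0
P0.R0=2 P1.R0=1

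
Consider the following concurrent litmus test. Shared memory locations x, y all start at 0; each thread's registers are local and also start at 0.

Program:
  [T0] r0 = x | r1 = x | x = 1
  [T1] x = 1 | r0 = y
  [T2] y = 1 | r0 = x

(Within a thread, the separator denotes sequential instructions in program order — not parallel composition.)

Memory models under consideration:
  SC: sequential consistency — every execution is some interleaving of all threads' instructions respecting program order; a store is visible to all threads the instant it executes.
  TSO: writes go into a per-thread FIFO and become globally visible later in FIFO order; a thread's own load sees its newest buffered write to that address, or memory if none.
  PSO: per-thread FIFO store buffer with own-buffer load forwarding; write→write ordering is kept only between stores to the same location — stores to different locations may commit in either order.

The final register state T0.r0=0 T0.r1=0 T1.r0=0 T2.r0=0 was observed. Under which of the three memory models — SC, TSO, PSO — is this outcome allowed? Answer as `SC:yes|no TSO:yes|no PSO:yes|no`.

outcome vector order: (T0.r0,T0.r1,T1.r0,T2.r0)
SC (9): (0,0,0,1) (0,0,1,0) (0,0,1,1) (0,1,0,1) (0,1,1,0) (0,1,1,1) (1,1,0,1) (1,1,1,0) (1,1,1,1)
TSO (12): (0,0,0,0) (0,0,0,1) (0,0,1,0) (0,0,1,1) (0,1,0,0) (0,1,0,1) (0,1,1,0) (0,1,1,1) (1,1,0,0) (1,1,0,1) (1,1,1,0) (1,1,1,1)
PSO (12): (0,0,0,0) (0,0,0,1) (0,0,1,0) (0,0,1,1) (0,1,0,0) (0,1,0,1) (0,1,1,0) (0,1,1,1) (1,1,0,0) (1,1,0,1) (1,1,1,0) (1,1,1,1)
target (0,0,0,0) ∈ {TSO,PSO}

SC:no TSO:yes PSO:yes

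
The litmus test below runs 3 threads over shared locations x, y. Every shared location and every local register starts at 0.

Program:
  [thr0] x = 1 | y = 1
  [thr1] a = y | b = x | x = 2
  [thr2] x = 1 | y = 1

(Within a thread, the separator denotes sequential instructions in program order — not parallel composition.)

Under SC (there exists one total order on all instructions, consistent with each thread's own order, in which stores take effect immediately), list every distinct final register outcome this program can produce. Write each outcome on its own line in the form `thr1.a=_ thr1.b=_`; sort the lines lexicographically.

thr1.a=0 thr1.b=0
thr1.a=0 thr1.b=1
thr1.a=1 thr1.b=1

outcome vector order: (thr1.a,thr1.b)
|SC outcomes| = 3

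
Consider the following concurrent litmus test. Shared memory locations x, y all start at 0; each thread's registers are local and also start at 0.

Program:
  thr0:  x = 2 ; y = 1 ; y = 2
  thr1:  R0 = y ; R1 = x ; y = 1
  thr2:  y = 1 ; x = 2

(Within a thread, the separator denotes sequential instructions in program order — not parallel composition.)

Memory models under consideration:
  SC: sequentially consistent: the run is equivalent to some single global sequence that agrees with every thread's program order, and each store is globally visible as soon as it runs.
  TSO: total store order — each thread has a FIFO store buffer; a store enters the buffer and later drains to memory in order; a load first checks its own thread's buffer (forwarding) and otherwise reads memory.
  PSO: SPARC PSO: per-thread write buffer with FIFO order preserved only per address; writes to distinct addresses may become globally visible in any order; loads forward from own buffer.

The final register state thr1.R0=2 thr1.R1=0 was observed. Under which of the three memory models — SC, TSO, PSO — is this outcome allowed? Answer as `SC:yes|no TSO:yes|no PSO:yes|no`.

outcome vector order: (thr1.R0,thr1.R1)
under SC → 00 02 10 12 22
under TSO → 00 02 10 12 22
under PSO → 00 02 10 12 20 22
target 20 ∈ {PSO}

SC:no TSO:no PSO:yes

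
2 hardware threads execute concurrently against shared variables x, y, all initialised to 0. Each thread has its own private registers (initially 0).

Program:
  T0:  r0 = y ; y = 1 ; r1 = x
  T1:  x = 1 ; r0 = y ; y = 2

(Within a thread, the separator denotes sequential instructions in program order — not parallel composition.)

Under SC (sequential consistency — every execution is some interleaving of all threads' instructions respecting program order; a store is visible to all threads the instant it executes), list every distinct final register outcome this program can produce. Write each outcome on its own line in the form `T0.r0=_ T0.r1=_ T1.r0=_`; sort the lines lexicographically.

T0.r0=0 T0.r1=0 T1.r0=1
T0.r0=0 T0.r1=1 T1.r0=0
T0.r0=0 T0.r1=1 T1.r0=1
T0.r0=2 T0.r1=1 T1.r0=0

outcome vector order: (T0.r0,T0.r1,T1.r0)
|SC outcomes| = 4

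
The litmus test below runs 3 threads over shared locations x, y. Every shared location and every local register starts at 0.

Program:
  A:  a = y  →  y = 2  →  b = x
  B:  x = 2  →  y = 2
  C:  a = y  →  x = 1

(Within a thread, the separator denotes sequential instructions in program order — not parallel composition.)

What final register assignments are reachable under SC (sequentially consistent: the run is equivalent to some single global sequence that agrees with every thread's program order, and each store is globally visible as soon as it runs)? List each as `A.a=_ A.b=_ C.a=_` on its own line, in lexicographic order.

outcome vector order: (A.a,A.b,C.a)
|SC outcomes| = 10

A.a=0 A.b=0 C.a=0
A.a=0 A.b=0 C.a=2
A.a=0 A.b=1 C.a=0
A.a=0 A.b=1 C.a=2
A.a=0 A.b=2 C.a=0
A.a=0 A.b=2 C.a=2
A.a=2 A.b=1 C.a=0
A.a=2 A.b=1 C.a=2
A.a=2 A.b=2 C.a=0
A.a=2 A.b=2 C.a=2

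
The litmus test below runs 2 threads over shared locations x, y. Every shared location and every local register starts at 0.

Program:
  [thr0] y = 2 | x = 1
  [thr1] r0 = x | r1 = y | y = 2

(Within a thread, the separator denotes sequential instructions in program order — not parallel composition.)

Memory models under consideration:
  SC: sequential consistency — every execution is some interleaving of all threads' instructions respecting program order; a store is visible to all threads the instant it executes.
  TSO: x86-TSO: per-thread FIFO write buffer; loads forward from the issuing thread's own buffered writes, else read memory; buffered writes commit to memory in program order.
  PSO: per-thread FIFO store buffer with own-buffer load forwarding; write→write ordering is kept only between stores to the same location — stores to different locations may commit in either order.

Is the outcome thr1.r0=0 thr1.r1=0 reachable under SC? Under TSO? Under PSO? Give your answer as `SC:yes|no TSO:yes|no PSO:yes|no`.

outcome vector order: (thr1.r0,thr1.r1)
SC: 3 outcomes — {(0,0); (0,2); (1,2)}
TSO: 3 outcomes — {(0,0); (0,2); (1,2)}
PSO: 4 outcomes — {(0,0); (0,2); (1,0); (1,2)}
target (0,0) ∈ {SC,TSO,PSO}

SC:yes TSO:yes PSO:yes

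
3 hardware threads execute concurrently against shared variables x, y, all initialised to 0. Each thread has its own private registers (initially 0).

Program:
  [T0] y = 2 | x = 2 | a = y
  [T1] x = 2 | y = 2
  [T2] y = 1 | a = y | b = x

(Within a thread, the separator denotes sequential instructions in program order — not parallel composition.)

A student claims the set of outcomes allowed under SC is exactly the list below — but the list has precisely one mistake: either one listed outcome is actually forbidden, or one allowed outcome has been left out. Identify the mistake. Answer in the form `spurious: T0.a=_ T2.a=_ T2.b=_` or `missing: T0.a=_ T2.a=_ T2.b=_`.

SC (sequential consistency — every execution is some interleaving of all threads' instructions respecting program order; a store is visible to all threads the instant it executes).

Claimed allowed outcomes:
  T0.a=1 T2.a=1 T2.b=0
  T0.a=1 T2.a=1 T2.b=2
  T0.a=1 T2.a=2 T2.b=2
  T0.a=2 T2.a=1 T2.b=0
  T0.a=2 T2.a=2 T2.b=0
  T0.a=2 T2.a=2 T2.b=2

missing: T0.a=2 T2.a=1 T2.b=2

outcome vector order: (T0.a,T2.a,T2.b)
SC: 7 outcomes — {110; 112; 122; 210; 212; 220; 222}
SC∖claimed = {212}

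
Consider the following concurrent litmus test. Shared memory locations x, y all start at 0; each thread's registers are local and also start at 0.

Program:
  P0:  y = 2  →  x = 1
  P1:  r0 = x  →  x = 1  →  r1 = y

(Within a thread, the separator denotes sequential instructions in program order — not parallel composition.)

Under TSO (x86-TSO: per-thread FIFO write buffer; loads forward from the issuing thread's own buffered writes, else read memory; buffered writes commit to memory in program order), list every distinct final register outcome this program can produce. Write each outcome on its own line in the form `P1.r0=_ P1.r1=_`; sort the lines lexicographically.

outcome vector order: (P1.r0,P1.r1)
|TSO outcomes| = 3

P1.r0=0 P1.r1=0
P1.r0=0 P1.r1=2
P1.r0=1 P1.r1=2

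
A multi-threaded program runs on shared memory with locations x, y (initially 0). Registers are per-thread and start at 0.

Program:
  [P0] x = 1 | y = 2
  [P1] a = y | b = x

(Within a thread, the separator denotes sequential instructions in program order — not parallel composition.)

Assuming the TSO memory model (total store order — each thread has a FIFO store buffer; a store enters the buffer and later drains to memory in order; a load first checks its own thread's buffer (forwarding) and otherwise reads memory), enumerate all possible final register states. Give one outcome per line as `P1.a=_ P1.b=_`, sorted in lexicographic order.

outcome vector order: (P1.a,P1.b)
|TSO outcomes| = 3

P1.a=0 P1.b=0
P1.a=0 P1.b=1
P1.a=2 P1.b=1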